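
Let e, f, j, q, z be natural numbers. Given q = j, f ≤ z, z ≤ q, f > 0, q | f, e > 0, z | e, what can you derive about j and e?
j ≤ e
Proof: q | f and f > 0, so q ≤ f. Since f ≤ z, q ≤ z. z ≤ q, so z = q. Since z | e, q | e. e > 0, so q ≤ e. q = j, so j ≤ e.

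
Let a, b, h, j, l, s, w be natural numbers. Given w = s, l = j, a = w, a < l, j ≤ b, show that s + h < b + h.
a = w and a < l, therefore w < l. From l = j, w < j. w = s, so s < j. Since j ≤ b, s < b. Then s + h < b + h.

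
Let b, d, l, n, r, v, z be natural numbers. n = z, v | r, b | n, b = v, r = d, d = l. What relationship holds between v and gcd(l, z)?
v | gcd(l, z)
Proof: r = d and v | r, thus v | d. Since d = l, v | l. b = v and b | n, so v | n. n = z, so v | z. v | l, so v | gcd(l, z).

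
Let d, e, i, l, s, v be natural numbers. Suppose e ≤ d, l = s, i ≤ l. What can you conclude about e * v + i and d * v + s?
e * v + i ≤ d * v + s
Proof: Since e ≤ d, e * v ≤ d * v. l = s and i ≤ l, so i ≤ s. Since e * v ≤ d * v, e * v + i ≤ d * v + s.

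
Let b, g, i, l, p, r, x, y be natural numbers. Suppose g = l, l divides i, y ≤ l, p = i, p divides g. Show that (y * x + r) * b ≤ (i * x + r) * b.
p = i and p divides g, hence i divides g. g = l, so i divides l. l divides i, so l = i. y ≤ l, so y ≤ i. By multiplying by a non-negative, y * x ≤ i * x. Then y * x + r ≤ i * x + r. By multiplying by a non-negative, (y * x + r) * b ≤ (i * x + r) * b.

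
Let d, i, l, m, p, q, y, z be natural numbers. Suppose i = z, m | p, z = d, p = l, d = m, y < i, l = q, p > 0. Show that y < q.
z = d and d = m, thus z = m. From i = z and y < i, y < z. z = m, so y < m. Because m | p and p > 0, m ≤ p. Since p = l, m ≤ l. l = q, so m ≤ q. Since y < m, y < q.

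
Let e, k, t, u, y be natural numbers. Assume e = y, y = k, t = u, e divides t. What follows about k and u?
k divides u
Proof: Because e = y and y = k, e = k. Because t = u and e divides t, e divides u. Since e = k, k divides u.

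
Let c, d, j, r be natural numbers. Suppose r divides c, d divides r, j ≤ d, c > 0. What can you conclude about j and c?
j ≤ c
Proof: d divides r and r divides c, thus d divides c. Since c > 0, d ≤ c. Since j ≤ d, j ≤ c.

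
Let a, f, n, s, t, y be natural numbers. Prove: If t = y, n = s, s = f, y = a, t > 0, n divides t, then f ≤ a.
t = y and y = a, so t = a. n = s and n divides t, so s divides t. Since s = f, f divides t. Since t > 0, f ≤ t. Since t = a, f ≤ a.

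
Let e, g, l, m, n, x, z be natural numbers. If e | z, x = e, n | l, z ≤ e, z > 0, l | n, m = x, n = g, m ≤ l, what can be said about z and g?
z ≤ g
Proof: e | z and z > 0, thus e ≤ z. z ≤ e, so e = z. Since l | n and n | l, l = n. m = x and x = e, so m = e. m ≤ l, so e ≤ l. Since l = n, e ≤ n. From n = g, e ≤ g. e = z, so z ≤ g.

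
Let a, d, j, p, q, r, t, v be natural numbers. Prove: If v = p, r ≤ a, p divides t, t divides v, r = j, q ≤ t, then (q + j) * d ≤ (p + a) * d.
From v = p and t divides v, t divides p. Since p divides t, t = p. q ≤ t, so q ≤ p. Because r = j and r ≤ a, j ≤ a. Since q ≤ p, q + j ≤ p + a. By multiplying by a non-negative, (q + j) * d ≤ (p + a) * d.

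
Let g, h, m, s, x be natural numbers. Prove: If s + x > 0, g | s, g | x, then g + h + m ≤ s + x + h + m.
g | s and g | x, therefore g | s + x. Since s + x > 0, g ≤ s + x. Then g + h ≤ s + x + h. Then g + h + m ≤ s + x + h + m.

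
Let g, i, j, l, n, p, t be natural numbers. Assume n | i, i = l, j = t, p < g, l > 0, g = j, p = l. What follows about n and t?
n < t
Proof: i = l and n | i, therefore n | l. l > 0, so n ≤ l. Because g = j and p < g, p < j. Since p = l, l < j. From j = t, l < t. n ≤ l, so n < t.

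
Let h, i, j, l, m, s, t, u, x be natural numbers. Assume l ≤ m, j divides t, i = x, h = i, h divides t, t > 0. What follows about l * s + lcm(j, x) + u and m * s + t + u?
l * s + lcm(j, x) + u ≤ m * s + t + u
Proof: Since l ≤ m, by multiplying by a non-negative, l * s ≤ m * s. h = i and h divides t, hence i divides t. i = x, so x divides t. Since j divides t, lcm(j, x) divides t. Since t > 0, lcm(j, x) ≤ t. Since l * s ≤ m * s, l * s + lcm(j, x) ≤ m * s + t. Then l * s + lcm(j, x) + u ≤ m * s + t + u.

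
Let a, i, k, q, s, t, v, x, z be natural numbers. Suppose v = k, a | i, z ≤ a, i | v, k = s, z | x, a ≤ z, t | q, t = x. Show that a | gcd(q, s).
z ≤ a and a ≤ z, thus z = a. Since z | x, a | x. t = x and t | q, so x | q. a | x, so a | q. v = k and k = s, thus v = s. i | v, so i | s. From a | i, a | s. Since a | q, a | gcd(q, s).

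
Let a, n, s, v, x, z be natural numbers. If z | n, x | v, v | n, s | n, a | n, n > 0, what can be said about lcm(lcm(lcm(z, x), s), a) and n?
lcm(lcm(lcm(z, x), s), a) ≤ n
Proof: x | v and v | n, hence x | n. From z | n, lcm(z, x) | n. Since s | n, lcm(lcm(z, x), s) | n. Since a | n, lcm(lcm(lcm(z, x), s), a) | n. n > 0, so lcm(lcm(lcm(z, x), s), a) ≤ n.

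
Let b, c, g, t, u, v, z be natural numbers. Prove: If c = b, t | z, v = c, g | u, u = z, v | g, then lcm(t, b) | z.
Since v = c and c = b, v = b. v | g and g | u, hence v | u. v = b, so b | u. Since u = z, b | z. Since t | z, lcm(t, b) | z.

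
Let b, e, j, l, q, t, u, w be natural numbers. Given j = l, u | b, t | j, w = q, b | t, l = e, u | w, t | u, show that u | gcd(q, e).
w = q and u | w, thus u | q. u | b and b | t, hence u | t. t | u, so t = u. j = l and t | j, hence t | l. l = e, so t | e. Since t = u, u | e. Since u | q, u | gcd(q, e).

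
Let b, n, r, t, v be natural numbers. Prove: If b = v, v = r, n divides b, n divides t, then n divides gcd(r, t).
b = v and v = r, so b = r. Since n divides b, n divides r. From n divides t, n divides gcd(r, t).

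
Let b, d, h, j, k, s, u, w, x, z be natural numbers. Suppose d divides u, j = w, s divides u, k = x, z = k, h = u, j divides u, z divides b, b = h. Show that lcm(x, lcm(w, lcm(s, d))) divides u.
z = k and k = x, so z = x. From b = h and z divides b, z divides h. h = u, so z divides u. Since z = x, x divides u. j = w and j divides u, thus w divides u. From s divides u and d divides u, lcm(s, d) divides u. Since w divides u, lcm(w, lcm(s, d)) divides u. Since x divides u, lcm(x, lcm(w, lcm(s, d))) divides u.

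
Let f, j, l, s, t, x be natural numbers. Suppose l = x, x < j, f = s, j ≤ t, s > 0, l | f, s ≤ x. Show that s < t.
l = x and l | f, hence x | f. f = s, so x | s. Since s > 0, x ≤ s. Since s ≤ x, x = s. From x < j, s < j. Since j ≤ t, s < t.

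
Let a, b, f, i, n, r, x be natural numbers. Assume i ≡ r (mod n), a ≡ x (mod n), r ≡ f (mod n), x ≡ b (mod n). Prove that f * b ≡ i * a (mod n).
i ≡ r (mod n) and r ≡ f (mod n), so i ≡ f (mod n). Since a ≡ x (mod n) and x ≡ b (mod n), a ≡ b (mod n). Since i ≡ f (mod n), i * a ≡ f * b (mod n). Then f * b ≡ i * a (mod n).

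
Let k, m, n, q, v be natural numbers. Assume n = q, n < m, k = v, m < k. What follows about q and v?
q < v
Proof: Because n < m and m < k, n < k. Because n = q, q < k. Since k = v, q < v.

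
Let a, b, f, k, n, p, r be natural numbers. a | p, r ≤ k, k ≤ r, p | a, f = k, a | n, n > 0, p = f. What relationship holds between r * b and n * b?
r * b ≤ n * b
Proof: From k ≤ r and r ≤ k, k = r. Since a | p and p | a, a = p. From p = f, a = f. Since f = k, a = k. a | n and n > 0, so a ≤ n. From a = k, k ≤ n. Because k = r, r ≤ n. Then r * b ≤ n * b.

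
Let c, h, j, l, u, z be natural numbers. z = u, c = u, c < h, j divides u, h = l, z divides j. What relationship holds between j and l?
j < l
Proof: z = u and z divides j, thus u divides j. Because j divides u, u = j. c = u, so c = j. h = l and c < h, hence c < l. Since c = j, j < l.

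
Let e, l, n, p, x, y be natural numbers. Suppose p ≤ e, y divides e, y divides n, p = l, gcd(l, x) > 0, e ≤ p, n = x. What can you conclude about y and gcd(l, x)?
y ≤ gcd(l, x)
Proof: From e ≤ p and p ≤ e, e = p. Since p = l, e = l. From y divides e, y divides l. n = x and y divides n, hence y divides x. Since y divides l, y divides gcd(l, x). Since gcd(l, x) > 0, y ≤ gcd(l, x).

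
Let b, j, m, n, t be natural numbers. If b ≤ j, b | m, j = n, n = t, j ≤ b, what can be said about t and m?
t | m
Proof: Since b ≤ j and j ≤ b, b = j. Because j = n, b = n. n = t, so b = t. Because b | m, t | m.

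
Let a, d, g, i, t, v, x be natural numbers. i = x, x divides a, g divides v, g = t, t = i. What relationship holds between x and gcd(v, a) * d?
x divides gcd(v, a) * d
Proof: Since g = t and t = i, g = i. Since i = x, g = x. g divides v, so x divides v. x divides a, so x divides gcd(v, a). Then x divides gcd(v, a) * d.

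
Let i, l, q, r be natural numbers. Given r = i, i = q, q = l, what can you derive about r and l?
r = l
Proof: r = i and i = q, hence r = q. Because q = l, r = l.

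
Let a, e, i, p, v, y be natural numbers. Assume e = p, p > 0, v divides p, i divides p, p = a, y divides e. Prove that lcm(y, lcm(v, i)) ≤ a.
e = p and y divides e, thus y divides p. v divides p and i divides p, so lcm(v, i) divides p. y divides p, so lcm(y, lcm(v, i)) divides p. p > 0, so lcm(y, lcm(v, i)) ≤ p. Since p = a, lcm(y, lcm(v, i)) ≤ a.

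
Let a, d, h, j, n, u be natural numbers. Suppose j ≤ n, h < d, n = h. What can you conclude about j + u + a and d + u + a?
j + u + a < d + u + a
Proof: n = h and j ≤ n, thus j ≤ h. Since h < d, j < d. Then j + u < d + u. Then j + u + a < d + u + a.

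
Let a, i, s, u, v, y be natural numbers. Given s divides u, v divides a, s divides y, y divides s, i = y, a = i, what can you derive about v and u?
v divides u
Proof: Since a = i and i = y, a = y. Since v divides a, v divides y. s divides y and y divides s, thus s = y. From s divides u, y divides u. v divides y, so v divides u.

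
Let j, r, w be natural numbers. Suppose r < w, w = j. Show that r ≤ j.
w = j and r < w, thus r < j. Then r ≤ j.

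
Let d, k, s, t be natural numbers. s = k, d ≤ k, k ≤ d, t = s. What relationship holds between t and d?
t = d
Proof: t = s and s = k, so t = k. k ≤ d and d ≤ k, therefore k = d. Since t = k, t = d.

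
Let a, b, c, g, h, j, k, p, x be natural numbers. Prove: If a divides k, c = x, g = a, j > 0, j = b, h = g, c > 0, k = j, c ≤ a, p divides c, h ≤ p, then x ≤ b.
From h = g and g = a, h = a. Since h ≤ p, a ≤ p. From p divides c and c > 0, p ≤ c. Since a ≤ p, a ≤ c. Since c ≤ a, a = c. Because k = j and a divides k, a divides j. a = c, so c divides j. Because j > 0, c ≤ j. j = b, so c ≤ b. Because c = x, x ≤ b.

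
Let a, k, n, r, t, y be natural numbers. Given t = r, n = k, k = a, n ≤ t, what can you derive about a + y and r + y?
a + y ≤ r + y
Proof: Since n = k and k = a, n = a. Since n ≤ t, a ≤ t. Since t = r, a ≤ r. Then a + y ≤ r + y.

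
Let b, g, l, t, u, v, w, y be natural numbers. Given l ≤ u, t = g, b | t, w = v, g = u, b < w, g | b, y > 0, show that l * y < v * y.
t = g and b | t, so b | g. g | b, so b = g. Because g = u, b = u. w = v and b < w, thus b < v. Since b = u, u < v. Since l ≤ u, l < v. Since y > 0, l * y < v * y.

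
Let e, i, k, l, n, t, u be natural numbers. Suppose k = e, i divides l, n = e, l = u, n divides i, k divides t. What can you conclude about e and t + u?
e divides t + u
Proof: From k = e and k divides t, e divides t. Since l = u and i divides l, i divides u. Since n divides i, n divides u. Since n = e, e divides u. e divides t, so e divides t + u.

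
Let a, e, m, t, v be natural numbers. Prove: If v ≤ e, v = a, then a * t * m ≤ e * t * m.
v = a and v ≤ e, so a ≤ e. Then a * t ≤ e * t. Then a * t * m ≤ e * t * m.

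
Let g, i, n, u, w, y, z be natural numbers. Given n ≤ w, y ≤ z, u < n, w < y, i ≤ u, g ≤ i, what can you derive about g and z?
g < z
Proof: g ≤ i and i ≤ u, hence g ≤ u. w < y and y ≤ z, therefore w < z. Since n ≤ w, n < z. Since u < n, u < z. From g ≤ u, g < z.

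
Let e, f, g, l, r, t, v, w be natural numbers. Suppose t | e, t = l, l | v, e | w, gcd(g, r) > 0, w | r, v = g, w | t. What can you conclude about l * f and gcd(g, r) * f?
l * f ≤ gcd(g, r) * f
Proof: v = g and l | v, thus l | g. t | e and e | w, hence t | w. Since w | t, w = t. t = l, so w = l. w | r, so l | r. l | g, so l | gcd(g, r). gcd(g, r) > 0, so l ≤ gcd(g, r). Then l * f ≤ gcd(g, r) * f.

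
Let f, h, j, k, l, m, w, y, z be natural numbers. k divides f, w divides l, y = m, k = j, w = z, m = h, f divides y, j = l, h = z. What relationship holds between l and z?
l = z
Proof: w = z and w divides l, therefore z divides l. k = j and j = l, thus k = l. m = h and h = z, therefore m = z. y = m and f divides y, thus f divides m. k divides f, so k divides m. m = z, so k divides z. Since k = l, l divides z. z divides l, so z = l. Then l = z.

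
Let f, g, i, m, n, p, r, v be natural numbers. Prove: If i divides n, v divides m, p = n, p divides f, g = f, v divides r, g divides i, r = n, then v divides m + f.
From p = n and p divides f, n divides f. g = f and g divides i, so f divides i. i divides n, so f divides n. n divides f, so n = f. r = n and v divides r, hence v divides n. Since n = f, v divides f. Since v divides m, v divides m + f.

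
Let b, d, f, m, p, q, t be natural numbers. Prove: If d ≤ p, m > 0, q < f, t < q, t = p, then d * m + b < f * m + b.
t < q and q < f, so t < f. t = p, so p < f. Since d ≤ p, d < f. m > 0, so d * m < f * m. Then d * m + b < f * m + b.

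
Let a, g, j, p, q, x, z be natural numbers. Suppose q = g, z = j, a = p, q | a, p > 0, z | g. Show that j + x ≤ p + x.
Since q = g and q | a, g | a. Since a = p, g | p. z | g, so z | p. p > 0, so z ≤ p. z = j, so j ≤ p. Then j + x ≤ p + x.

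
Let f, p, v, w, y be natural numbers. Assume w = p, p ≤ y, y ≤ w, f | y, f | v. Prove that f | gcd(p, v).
From w = p and y ≤ w, y ≤ p. p ≤ y, so y = p. Since f | y, f | p. f | v, so f | gcd(p, v).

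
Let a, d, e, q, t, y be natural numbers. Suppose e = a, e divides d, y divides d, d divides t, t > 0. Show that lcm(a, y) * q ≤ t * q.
e = a and e divides d, thus a divides d. From y divides d, lcm(a, y) divides d. Since d divides t, lcm(a, y) divides t. Since t > 0, lcm(a, y) ≤ t. By multiplying by a non-negative, lcm(a, y) * q ≤ t * q.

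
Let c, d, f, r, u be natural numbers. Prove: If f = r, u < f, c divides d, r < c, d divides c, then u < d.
f = r and u < f, thus u < r. c divides d and d divides c, therefore c = d. From r < c, r < d. Since u < r, u < d.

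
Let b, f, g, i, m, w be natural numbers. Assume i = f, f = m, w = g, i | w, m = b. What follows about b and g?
b | g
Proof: i = f and f = m, so i = m. Since m = b, i = b. w = g and i | w, so i | g. i = b, so b | g.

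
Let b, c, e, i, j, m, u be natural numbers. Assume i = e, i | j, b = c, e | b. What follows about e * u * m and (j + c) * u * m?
e * u * m | (j + c) * u * m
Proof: Since i = e and i | j, e | j. b = c and e | b, hence e | c. e | j, so e | j + c. Then e * u | (j + c) * u. Then e * u * m | (j + c) * u * m.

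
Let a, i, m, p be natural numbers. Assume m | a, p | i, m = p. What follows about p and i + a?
p | i + a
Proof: m = p and m | a, thus p | a. Since p | i, p | i + a.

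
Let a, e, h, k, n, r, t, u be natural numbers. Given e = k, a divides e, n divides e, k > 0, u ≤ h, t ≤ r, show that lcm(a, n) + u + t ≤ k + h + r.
Since a divides e and n divides e, lcm(a, n) divides e. e = k, so lcm(a, n) divides k. Since k > 0, lcm(a, n) ≤ k. Since u ≤ h, lcm(a, n) + u ≤ k + h. t ≤ r, so lcm(a, n) + u + t ≤ k + h + r.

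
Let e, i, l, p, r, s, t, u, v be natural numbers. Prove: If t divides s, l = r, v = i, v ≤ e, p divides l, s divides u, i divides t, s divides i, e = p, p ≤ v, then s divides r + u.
e = p and v ≤ e, hence v ≤ p. p ≤ v, so p = v. Since v = i, p = i. i divides t and t divides s, so i divides s. s divides i, so i = s. From p = i, p = s. l = r and p divides l, therefore p divides r. p = s, so s divides r. Since s divides u, s divides r + u.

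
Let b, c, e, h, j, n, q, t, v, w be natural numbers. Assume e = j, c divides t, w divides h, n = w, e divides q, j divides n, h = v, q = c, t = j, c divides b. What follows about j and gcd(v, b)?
j divides gcd(v, b)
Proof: n = w and j divides n, hence j divides w. Since h = v and w divides h, w divides v. Since j divides w, j divides v. Because t = j and c divides t, c divides j. e = j and e divides q, hence j divides q. Since q = c, j divides c. Since c divides j, c = j. c divides b, so j divides b. j divides v, so j divides gcd(v, b).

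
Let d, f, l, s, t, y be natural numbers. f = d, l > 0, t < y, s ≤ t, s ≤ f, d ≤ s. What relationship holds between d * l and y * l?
d * l < y * l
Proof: Since f = d and s ≤ f, s ≤ d. d ≤ s, so s = d. s ≤ t and t < y, hence s < y. Since s = d, d < y. Using l > 0 and multiplying by a positive, d * l < y * l.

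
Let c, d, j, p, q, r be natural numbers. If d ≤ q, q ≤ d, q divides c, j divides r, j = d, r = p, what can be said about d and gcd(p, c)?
d divides gcd(p, c)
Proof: r = p and j divides r, therefore j divides p. Because j = d, d divides p. From q ≤ d and d ≤ q, q = d. Since q divides c, d divides c. d divides p, so d divides gcd(p, c).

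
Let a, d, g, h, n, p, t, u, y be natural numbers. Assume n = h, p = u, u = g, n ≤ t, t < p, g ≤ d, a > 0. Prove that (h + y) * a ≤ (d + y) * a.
p = u and u = g, therefore p = g. From n ≤ t and t < p, n < p. p = g, so n < g. n = h, so h < g. From g ≤ d, h < d. Then h + y < d + y. Since a > 0, by multiplying by a positive, (h + y) * a < (d + y) * a. Then (h + y) * a ≤ (d + y) * a.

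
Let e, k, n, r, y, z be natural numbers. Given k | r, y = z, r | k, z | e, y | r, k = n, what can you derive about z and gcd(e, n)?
z | gcd(e, n)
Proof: From r | k and k | r, r = k. Because k = n, r = n. y = z and y | r, hence z | r. Since r = n, z | n. Since z | e, z | gcd(e, n).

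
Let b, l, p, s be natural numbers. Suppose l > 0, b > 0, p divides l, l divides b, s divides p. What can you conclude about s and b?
s ≤ b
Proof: s divides p and p divides l, so s divides l. l > 0, so s ≤ l. l divides b and b > 0, thus l ≤ b. Since s ≤ l, s ≤ b.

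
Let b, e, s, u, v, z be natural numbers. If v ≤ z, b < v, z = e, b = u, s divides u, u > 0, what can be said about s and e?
s < e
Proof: s divides u and u > 0, thus s ≤ u. z = e and v ≤ z, hence v ≤ e. b < v, so b < e. Because b = u, u < e. Since s ≤ u, s < e.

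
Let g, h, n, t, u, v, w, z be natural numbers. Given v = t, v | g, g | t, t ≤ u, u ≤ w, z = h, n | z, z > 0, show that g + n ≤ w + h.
Since v = t and v | g, t | g. Since g | t, t = g. t ≤ u and u ≤ w, thus t ≤ w. Since t = g, g ≤ w. n | z and z > 0, therefore n ≤ z. Since z = h, n ≤ h. g ≤ w, so g + n ≤ w + h.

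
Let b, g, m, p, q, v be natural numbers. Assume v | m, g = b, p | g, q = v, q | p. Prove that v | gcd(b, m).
Because q = v and q | p, v | p. g = b and p | g, thus p | b. Since v | p, v | b. v | m, so v | gcd(b, m).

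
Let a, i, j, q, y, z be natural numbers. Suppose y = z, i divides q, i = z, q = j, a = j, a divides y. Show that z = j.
q = j and i divides q, therefore i divides j. i = z, so z divides j. Because y = z and a divides y, a divides z. a = j, so j divides z. Since z divides j, z = j.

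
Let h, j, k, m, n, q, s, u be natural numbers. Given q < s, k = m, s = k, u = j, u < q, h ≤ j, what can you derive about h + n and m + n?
h + n < m + n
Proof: s = k and k = m, hence s = m. From u < q and q < s, u < s. s = m, so u < m. u = j, so j < m. h ≤ j, so h < m. Then h + n < m + n.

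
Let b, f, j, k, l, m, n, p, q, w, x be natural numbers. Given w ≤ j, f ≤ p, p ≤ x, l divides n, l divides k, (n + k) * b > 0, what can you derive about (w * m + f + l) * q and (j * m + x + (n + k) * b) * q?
(w * m + f + l) * q ≤ (j * m + x + (n + k) * b) * q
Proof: From w ≤ j, by multiplying by a non-negative, w * m ≤ j * m. f ≤ p and p ≤ x, so f ≤ x. Since w * m ≤ j * m, w * m + f ≤ j * m + x. l divides n and l divides k, thus l divides n + k. Then l divides (n + k) * b. From (n + k) * b > 0, l ≤ (n + k) * b. w * m + f ≤ j * m + x, so w * m + f + l ≤ j * m + x + (n + k) * b. By multiplying by a non-negative, (w * m + f + l) * q ≤ (j * m + x + (n + k) * b) * q.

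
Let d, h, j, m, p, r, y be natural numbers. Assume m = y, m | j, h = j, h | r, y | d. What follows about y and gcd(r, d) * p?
y | gcd(r, d) * p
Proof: m = y and m | j, thus y | j. From h = j and h | r, j | r. Since y | j, y | r. y | d, so y | gcd(r, d). Then y | gcd(r, d) * p.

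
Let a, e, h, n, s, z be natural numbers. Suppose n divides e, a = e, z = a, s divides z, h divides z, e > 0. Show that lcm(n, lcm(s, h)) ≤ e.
From s divides z and h divides z, lcm(s, h) divides z. z = a, so lcm(s, h) divides a. Since a = e, lcm(s, h) divides e. Since n divides e, lcm(n, lcm(s, h)) divides e. e > 0, so lcm(n, lcm(s, h)) ≤ e.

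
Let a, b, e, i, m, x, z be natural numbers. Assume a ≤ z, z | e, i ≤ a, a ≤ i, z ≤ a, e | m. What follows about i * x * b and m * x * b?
i * x * b | m * x * b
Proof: z ≤ a and a ≤ z, thus z = a. From a ≤ i and i ≤ a, a = i. z = a, so z = i. z | e and e | m, thus z | m. Since z = i, i | m. Then i * x | m * x. Then i * x * b | m * x * b.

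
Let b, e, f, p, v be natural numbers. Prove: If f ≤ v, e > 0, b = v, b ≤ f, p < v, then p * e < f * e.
Since b = v and b ≤ f, v ≤ f. f ≤ v, so v = f. Since p < v, p < f. e > 0, so p * e < f * e.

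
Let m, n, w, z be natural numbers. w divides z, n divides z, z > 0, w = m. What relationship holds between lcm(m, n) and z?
lcm(m, n) ≤ z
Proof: w = m and w divides z, so m divides z. n divides z, so lcm(m, n) divides z. Since z > 0, lcm(m, n) ≤ z.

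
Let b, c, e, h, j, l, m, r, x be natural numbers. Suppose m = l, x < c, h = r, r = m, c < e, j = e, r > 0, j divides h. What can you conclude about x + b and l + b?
x + b < l + b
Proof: Since x < c and c < e, x < e. From r = m and m = l, r = l. Because j = e and j divides h, e divides h. Since h = r, e divides r. r > 0, so e ≤ r. From r = l, e ≤ l. x < e, so x < l. Then x + b < l + b.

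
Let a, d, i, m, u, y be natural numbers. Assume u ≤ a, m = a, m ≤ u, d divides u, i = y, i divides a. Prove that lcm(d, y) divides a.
m = a and m ≤ u, therefore a ≤ u. From u ≤ a, u = a. Since d divides u, d divides a. From i = y and i divides a, y divides a. Because d divides a, lcm(d, y) divides a.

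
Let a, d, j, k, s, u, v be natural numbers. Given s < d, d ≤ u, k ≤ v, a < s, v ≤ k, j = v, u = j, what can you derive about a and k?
a < k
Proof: Since u = j and j = v, u = v. v ≤ k and k ≤ v, thus v = k. u = v, so u = k. a < s and s < d, thus a < d. d ≤ u, so a < u. Since u = k, a < k.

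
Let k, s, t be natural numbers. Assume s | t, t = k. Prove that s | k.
From t = k and s | t, by substitution, s | k.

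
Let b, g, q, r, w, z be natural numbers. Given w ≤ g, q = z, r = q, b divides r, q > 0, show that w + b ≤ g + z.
r = q and b divides r, hence b divides q. Because q > 0, b ≤ q. q = z, so b ≤ z. w ≤ g, so w + b ≤ g + z.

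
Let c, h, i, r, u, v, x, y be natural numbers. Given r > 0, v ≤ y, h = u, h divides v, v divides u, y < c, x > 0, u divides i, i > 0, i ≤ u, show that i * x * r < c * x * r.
Since h = u and h divides v, u divides v. v divides u, so v = u. Since u divides i and i > 0, u ≤ i. Since i ≤ u, u = i. From v = u, v = i. Since v ≤ y, i ≤ y. Since y < c, i < c. Since x > 0, by multiplying by a positive, i * x < c * x. Combined with r > 0, by multiplying by a positive, i * x * r < c * x * r.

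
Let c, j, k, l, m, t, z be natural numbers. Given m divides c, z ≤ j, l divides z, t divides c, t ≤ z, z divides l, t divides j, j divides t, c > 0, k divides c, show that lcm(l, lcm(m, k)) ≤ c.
j divides t and t divides j, hence j = t. z ≤ j, so z ≤ t. Since t ≤ z, t = z. Since z divides l and l divides z, z = l. t = z, so t = l. t divides c, so l divides c. m divides c and k divides c, hence lcm(m, k) divides c. l divides c, so lcm(l, lcm(m, k)) divides c. Since c > 0, lcm(l, lcm(m, k)) ≤ c.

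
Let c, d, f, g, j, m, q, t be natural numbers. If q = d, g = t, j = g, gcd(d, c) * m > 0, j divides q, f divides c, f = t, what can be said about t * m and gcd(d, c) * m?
t * m ≤ gcd(d, c) * m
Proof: j = g and g = t, therefore j = t. Because j divides q, t divides q. From q = d, t divides d. f = t and f divides c, thus t divides c. Since t divides d, t divides gcd(d, c). Then t * m divides gcd(d, c) * m. Since gcd(d, c) * m > 0, t * m ≤ gcd(d, c) * m.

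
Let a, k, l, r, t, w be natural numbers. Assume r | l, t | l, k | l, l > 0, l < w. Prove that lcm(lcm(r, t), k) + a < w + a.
r | l and t | l, so lcm(r, t) | l. k | l, so lcm(lcm(r, t), k) | l. Since l > 0, lcm(lcm(r, t), k) ≤ l. Since l < w, lcm(lcm(r, t), k) < w. Then lcm(lcm(r, t), k) + a < w + a.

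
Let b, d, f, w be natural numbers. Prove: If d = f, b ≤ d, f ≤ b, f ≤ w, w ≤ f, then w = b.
Since d = f and b ≤ d, b ≤ f. Since f ≤ b, b = f. f ≤ w and w ≤ f, hence f = w. Since b = f, b = w. Then w = b.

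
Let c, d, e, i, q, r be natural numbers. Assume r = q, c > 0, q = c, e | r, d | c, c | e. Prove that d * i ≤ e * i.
Since r = q and q = c, r = c. From e | r, e | c. c | e, so c = e. From d | c and c > 0, d ≤ c. c = e, so d ≤ e. Then d * i ≤ e * i.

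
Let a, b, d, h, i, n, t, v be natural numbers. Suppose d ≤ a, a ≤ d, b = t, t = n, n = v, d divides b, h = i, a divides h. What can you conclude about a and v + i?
a divides v + i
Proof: d ≤ a and a ≤ d, hence d = a. b = t and t = n, thus b = n. n = v, so b = v. Since d divides b, d divides v. d = a, so a divides v. Because h = i and a divides h, a divides i. a divides v, so a divides v + i.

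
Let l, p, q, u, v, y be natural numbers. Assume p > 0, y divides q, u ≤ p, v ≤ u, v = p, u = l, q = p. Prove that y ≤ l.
From v = p and v ≤ u, p ≤ u. From u ≤ p, p = u. u = l, so p = l. From q = p and y divides q, y divides p. Since p > 0, y ≤ p. Since p = l, y ≤ l.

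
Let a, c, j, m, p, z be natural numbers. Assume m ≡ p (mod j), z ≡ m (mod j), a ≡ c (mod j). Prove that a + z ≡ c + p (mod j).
Since z ≡ m (mod j) and m ≡ p (mod j), z ≡ p (mod j). Since a ≡ c (mod j), a + z ≡ c + p (mod j).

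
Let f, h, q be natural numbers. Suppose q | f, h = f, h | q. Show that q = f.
From h = f and h | q, f | q. q | f, so f = q. Then q = f.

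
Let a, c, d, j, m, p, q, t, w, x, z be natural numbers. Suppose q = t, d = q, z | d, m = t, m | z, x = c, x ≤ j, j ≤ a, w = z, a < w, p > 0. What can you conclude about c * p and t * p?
c * p < t * p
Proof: d = q and z | d, thus z | q. Since q = t, z | t. m = t and m | z, therefore t | z. z | t, so z = t. From w = z and a < w, a < z. j ≤ a, so j < z. x ≤ j, so x < z. x = c, so c < z. From z = t, c < t. Since p > 0, c * p < t * p.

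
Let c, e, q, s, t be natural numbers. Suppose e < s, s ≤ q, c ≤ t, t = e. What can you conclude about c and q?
c < q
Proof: t = e and c ≤ t, hence c ≤ e. e < s and s ≤ q, thus e < q. Since c ≤ e, c < q.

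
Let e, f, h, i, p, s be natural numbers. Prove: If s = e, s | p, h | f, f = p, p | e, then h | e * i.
Since s = e and s | p, e | p. From p | e, p = e. Since f = p, f = e. h | f, so h | e. Then h | e * i.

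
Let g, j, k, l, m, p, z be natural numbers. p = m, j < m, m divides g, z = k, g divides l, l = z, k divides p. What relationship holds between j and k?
j < k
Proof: From l = z and g divides l, g divides z. Since z = k, g divides k. Because m divides g, m divides k. Because p = m and k divides p, k divides m. m divides k, so m = k. Because j < m, j < k.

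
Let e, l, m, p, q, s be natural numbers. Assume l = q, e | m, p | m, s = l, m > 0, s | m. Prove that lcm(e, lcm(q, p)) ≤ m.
s = l and l = q, so s = q. Since s | m, q | m. p | m, so lcm(q, p) | m. e | m, so lcm(e, lcm(q, p)) | m. m > 0, so lcm(e, lcm(q, p)) ≤ m.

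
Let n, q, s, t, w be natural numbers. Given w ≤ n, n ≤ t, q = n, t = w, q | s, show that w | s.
t = w and n ≤ t, hence n ≤ w. From w ≤ n, n = w. Because q = n and q | s, n | s. Since n = w, w | s.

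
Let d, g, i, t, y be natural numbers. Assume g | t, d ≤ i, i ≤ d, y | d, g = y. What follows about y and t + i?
y | t + i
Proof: Because g = y and g | t, y | t. d ≤ i and i ≤ d, thus d = i. y | d, so y | i. Since y | t, y | t + i.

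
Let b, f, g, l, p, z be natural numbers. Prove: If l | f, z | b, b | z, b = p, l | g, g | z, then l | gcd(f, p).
From z | b and b | z, z = b. From b = p, z = p. Because l | g and g | z, l | z. z = p, so l | p. l | f, so l | gcd(f, p).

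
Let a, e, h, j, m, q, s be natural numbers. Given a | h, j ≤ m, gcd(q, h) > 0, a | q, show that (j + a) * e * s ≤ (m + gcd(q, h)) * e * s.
Because a | q and a | h, a | gcd(q, h). gcd(q, h) > 0, so a ≤ gcd(q, h). Since j ≤ m, j + a ≤ m + gcd(q, h). Then (j + a) * e ≤ (m + gcd(q, h)) * e. Then (j + a) * e * s ≤ (m + gcd(q, h)) * e * s.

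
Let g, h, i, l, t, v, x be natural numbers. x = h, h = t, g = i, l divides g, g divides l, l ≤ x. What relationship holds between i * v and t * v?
i * v ≤ t * v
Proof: x = h and h = t, so x = t. l divides g and g divides l, therefore l = g. l ≤ x, so g ≤ x. g = i, so i ≤ x. x = t, so i ≤ t. By multiplying by a non-negative, i * v ≤ t * v.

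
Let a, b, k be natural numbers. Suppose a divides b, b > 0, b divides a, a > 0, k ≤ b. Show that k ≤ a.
b divides a and a > 0, hence b ≤ a. a divides b and b > 0, therefore a ≤ b. b ≤ a, so b = a. k ≤ b, so k ≤ a.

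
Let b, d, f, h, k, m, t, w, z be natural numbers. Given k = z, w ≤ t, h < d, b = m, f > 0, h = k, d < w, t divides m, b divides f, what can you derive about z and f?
z < f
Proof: h < d and d < w, thus h < w. h = k, so k < w. Since b = m and b divides f, m divides f. Since t divides m, t divides f. Because f > 0, t ≤ f. w ≤ t, so w ≤ f. Because k < w, k < f. Since k = z, z < f.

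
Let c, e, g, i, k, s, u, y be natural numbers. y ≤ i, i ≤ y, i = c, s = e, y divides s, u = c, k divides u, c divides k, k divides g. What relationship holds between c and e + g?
c divides e + g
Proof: y ≤ i and i ≤ y, so y = i. i = c, so y = c. s = e and y divides s, therefore y divides e. y = c, so c divides e. From u = c and k divides u, k divides c. c divides k, so k = c. k divides g, so c divides g. Since c divides e, c divides e + g.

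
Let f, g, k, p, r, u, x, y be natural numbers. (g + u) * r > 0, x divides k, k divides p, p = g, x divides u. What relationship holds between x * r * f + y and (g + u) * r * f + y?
x * r * f + y ≤ (g + u) * r * f + y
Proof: x divides k and k divides p, so x divides p. Since p = g, x divides g. x divides u, so x divides g + u. Then x * r divides (g + u) * r. Since (g + u) * r > 0, x * r ≤ (g + u) * r. By multiplying by a non-negative, x * r * f ≤ (g + u) * r * f. Then x * r * f + y ≤ (g + u) * r * f + y.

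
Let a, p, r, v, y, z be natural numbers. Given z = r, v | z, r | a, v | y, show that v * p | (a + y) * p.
z = r and v | z, therefore v | r. Since r | a, v | a. Since v | y, v | a + y. Then v * p | (a + y) * p.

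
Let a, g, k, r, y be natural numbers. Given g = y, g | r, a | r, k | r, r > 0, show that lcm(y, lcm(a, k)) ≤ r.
g = y and g | r, hence y | r. a | r and k | r, thus lcm(a, k) | r. y | r, so lcm(y, lcm(a, k)) | r. r > 0, so lcm(y, lcm(a, k)) ≤ r.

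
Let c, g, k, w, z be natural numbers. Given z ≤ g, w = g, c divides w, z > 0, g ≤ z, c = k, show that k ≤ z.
Since g ≤ z and z ≤ g, g = z. Since w = g, w = z. Since c divides w, c divides z. Since c = k, k divides z. Because z > 0, k ≤ z.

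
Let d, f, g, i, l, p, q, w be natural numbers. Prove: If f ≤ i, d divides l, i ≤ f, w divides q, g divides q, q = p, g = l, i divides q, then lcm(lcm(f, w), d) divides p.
i ≤ f and f ≤ i, hence i = f. i divides q, so f divides q. Since w divides q, lcm(f, w) divides q. g = l and g divides q, therefore l divides q. Since d divides l, d divides q. Since lcm(f, w) divides q, lcm(lcm(f, w), d) divides q. Since q = p, lcm(lcm(f, w), d) divides p.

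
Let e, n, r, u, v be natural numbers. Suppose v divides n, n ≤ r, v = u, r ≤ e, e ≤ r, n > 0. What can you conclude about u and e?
u ≤ e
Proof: v divides n and n > 0, therefore v ≤ n. Since v = u, u ≤ n. r ≤ e and e ≤ r, thus r = e. Since n ≤ r, n ≤ e. u ≤ n, so u ≤ e.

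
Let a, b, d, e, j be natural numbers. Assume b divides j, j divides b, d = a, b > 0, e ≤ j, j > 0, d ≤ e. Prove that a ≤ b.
Because j divides b and b > 0, j ≤ b. b divides j and j > 0, so b ≤ j. j ≤ b, so j = b. d = a and d ≤ e, therefore a ≤ e. Because e ≤ j, a ≤ j. From j = b, a ≤ b.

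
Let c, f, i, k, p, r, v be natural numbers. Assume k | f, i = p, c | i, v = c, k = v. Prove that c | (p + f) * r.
From i = p and c | i, c | p. k = v and k | f, therefore v | f. Since v = c, c | f. c | p, so c | p + f. Then c | (p + f) * r.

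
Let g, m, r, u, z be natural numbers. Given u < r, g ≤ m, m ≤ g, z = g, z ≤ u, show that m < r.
Because g ≤ m and m ≤ g, g = m. z = g and z ≤ u, thus g ≤ u. From u < r, g < r. Since g = m, m < r.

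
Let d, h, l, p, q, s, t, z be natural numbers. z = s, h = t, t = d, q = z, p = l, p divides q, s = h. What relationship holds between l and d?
l divides d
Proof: s = h and h = t, hence s = t. t = d, so s = d. q = z and z = s, therefore q = s. p divides q, so p divides s. s = d, so p divides d. p = l, so l divides d.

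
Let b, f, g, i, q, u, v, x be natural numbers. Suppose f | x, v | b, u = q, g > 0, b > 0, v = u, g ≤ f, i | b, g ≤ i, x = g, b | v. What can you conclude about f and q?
f ≤ q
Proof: x = g and f | x, so f | g. Since g > 0, f ≤ g. g ≤ f, so g = f. b | v and v | b, so b = v. Since v = u, b = u. Since u = q, b = q. Since i | b and b > 0, i ≤ b. Since b = q, i ≤ q. Since g ≤ i, g ≤ q. Since g = f, f ≤ q.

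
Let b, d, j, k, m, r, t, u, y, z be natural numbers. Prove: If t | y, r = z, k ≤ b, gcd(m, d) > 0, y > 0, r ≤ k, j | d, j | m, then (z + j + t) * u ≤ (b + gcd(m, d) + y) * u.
r = z and r ≤ k, so z ≤ k. k ≤ b, so z ≤ b. j | m and j | d, therefore j | gcd(m, d). gcd(m, d) > 0, so j ≤ gcd(m, d). From t | y and y > 0, t ≤ y. Since j ≤ gcd(m, d), j + t ≤ gcd(m, d) + y. z ≤ b, so z + j + t ≤ b + gcd(m, d) + y. Then (z + j + t) * u ≤ (b + gcd(m, d) + y) * u.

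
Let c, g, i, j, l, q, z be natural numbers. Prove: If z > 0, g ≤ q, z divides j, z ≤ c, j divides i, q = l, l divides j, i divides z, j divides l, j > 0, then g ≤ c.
Because l divides j and j divides l, l = j. q = l, so q = j. From g ≤ q, g ≤ j. z divides j and j > 0, so z ≤ j. j divides i and i divides z, thus j divides z. z > 0, so j ≤ z. Since z ≤ j, z = j. z ≤ c, so j ≤ c. Since g ≤ j, g ≤ c.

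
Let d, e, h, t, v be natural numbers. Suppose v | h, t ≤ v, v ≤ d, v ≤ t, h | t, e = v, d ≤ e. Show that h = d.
From t ≤ v and v ≤ t, t = v. h | t, so h | v. Since v | h, h = v. Because e = v and d ≤ e, d ≤ v. Since v ≤ d, v = d. h = v, so h = d.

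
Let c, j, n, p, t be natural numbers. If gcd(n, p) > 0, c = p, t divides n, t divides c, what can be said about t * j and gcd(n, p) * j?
t * j ≤ gcd(n, p) * j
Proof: c = p and t divides c, so t divides p. Since t divides n, t divides gcd(n, p). Since gcd(n, p) > 0, t ≤ gcd(n, p). By multiplying by a non-negative, t * j ≤ gcd(n, p) * j.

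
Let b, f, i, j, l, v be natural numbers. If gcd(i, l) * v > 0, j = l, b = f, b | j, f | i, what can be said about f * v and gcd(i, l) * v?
f * v ≤ gcd(i, l) * v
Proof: From j = l and b | j, b | l. Because b = f, f | l. Since f | i, f | gcd(i, l). Then f * v | gcd(i, l) * v. gcd(i, l) * v > 0, so f * v ≤ gcd(i, l) * v.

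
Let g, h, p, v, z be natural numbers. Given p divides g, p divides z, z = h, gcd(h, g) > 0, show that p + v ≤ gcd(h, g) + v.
z = h and p divides z, thus p divides h. p divides g, so p divides gcd(h, g). gcd(h, g) > 0, so p ≤ gcd(h, g). Then p + v ≤ gcd(h, g) + v.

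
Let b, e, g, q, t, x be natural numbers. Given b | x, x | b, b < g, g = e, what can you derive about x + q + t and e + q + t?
x + q + t < e + q + t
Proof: Because b | x and x | b, b = x. From g = e and b < g, b < e. b = x, so x < e. Then x + q < e + q. Then x + q + t < e + q + t.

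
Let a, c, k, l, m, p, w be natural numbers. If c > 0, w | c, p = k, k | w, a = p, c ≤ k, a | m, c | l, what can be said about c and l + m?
c | l + m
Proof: k | w and w | c, hence k | c. Since c > 0, k ≤ c. Since c ≤ k, k = c. p = k, so p = c. a = p and a | m, hence p | m. Since p = c, c | m. c | l, so c | l + m.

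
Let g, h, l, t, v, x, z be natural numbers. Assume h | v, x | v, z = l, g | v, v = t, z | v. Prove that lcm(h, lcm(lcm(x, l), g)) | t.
z = l and z | v, therefore l | v. Since x | v, lcm(x, l) | v. Since g | v, lcm(lcm(x, l), g) | v. h | v, so lcm(h, lcm(lcm(x, l), g)) | v. v = t, so lcm(h, lcm(lcm(x, l), g)) | t.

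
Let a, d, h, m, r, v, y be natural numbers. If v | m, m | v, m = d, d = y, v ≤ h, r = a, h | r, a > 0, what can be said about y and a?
y ≤ a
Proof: v | m and m | v, hence v = m. Since m = d, v = d. d = y, so v = y. r = a and h | r, thus h | a. a > 0, so h ≤ a. v ≤ h, so v ≤ a. Since v = y, y ≤ a.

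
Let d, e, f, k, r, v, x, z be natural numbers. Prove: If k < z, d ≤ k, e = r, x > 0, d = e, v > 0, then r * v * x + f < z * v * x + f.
Because d = e and e = r, d = r. d ≤ k and k < z, hence d < z. d = r, so r < z. v > 0, so r * v < z * v. x > 0, so r * v * x < z * v * x. Then r * v * x + f < z * v * x + f.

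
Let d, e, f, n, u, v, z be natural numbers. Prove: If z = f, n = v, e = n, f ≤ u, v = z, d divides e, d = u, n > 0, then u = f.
n = v and v = z, thus n = z. z = f, so n = f. d = u and d divides e, therefore u divides e. From e = n, u divides n. Since n > 0, u ≤ n. Because n = f, u ≤ f. Since f ≤ u, u = f.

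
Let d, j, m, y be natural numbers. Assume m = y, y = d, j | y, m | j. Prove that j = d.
Since m = y and m | j, y | j. j | y, so j = y. Since y = d, j = d.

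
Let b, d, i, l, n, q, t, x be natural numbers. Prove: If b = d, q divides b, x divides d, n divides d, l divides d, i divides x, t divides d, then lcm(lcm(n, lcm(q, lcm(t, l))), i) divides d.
Because b = d and q divides b, q divides d. Since t divides d and l divides d, lcm(t, l) divides d. q divides d, so lcm(q, lcm(t, l)) divides d. From n divides d, lcm(n, lcm(q, lcm(t, l))) divides d. i divides x and x divides d, so i divides d. lcm(n, lcm(q, lcm(t, l))) divides d, so lcm(lcm(n, lcm(q, lcm(t, l))), i) divides d.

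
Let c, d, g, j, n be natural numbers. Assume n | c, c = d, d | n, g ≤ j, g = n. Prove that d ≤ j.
From c = d and n | c, n | d. d | n, so n = d. g = n, so g = d. g ≤ j, so d ≤ j.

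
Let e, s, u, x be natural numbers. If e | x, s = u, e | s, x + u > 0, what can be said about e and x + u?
e ≤ x + u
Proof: Since s = u and e | s, e | u. Because e | x, e | x + u. From x + u > 0, e ≤ x + u.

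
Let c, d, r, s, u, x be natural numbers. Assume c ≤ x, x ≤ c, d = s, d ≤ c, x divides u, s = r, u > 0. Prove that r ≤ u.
d = s and s = r, so d = r. From c ≤ x and x ≤ c, c = x. Since d ≤ c, d ≤ x. x divides u and u > 0, therefore x ≤ u. d ≤ x, so d ≤ u. Because d = r, r ≤ u.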